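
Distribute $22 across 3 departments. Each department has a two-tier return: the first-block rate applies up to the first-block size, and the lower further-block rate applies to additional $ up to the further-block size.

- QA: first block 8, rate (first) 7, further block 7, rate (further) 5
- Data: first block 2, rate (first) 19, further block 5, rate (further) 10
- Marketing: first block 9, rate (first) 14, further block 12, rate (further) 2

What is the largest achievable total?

Treat each block as its own option and order by rate: Data/T1 19 > Marketing/T1 14 > Data/T2 10 > QA/T1 7 > QA/T2 5 > Marketing/T2 2.
Fill Data T1 block (2 at 19) ; 20 left.
Marketing T1 at 14: fill all 9 ; 11 left.
Data T2 at 10: fill all 5 ; 6 left.
6 remain; put them into QA T1 at 7.
Total = 19×2 + 14×9 + 10×5 + 7×6 = 256.

256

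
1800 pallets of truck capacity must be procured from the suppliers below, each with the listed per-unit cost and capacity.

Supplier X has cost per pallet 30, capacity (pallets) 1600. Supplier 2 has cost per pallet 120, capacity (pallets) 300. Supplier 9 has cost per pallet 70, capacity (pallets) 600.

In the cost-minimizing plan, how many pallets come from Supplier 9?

Use suppliers in increasing cost order.
Supplier X (30): use full 1600 → 200 pallets to go.
Supplier 9 (70): take the remaining 200 → done.
Supplier 2: unused.

200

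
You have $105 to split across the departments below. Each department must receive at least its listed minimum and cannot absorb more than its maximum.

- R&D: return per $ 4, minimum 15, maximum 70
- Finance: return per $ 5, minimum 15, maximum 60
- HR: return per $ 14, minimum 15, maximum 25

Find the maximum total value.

Meeting every minimum uses 15+15+15 = 45 $, leaving 60.
Order the departments by return per $: HR 14 > Finance 5 > R&D 4.
HR takes 10 more to reach its cap of 25 → 50 left.
Give Finance 45 more to hit its cap of 60 → 5 left.
R&D: +5 (room for 55) → 20. Pool exhausted.
Total = 4×20 + 5×60 + 14×25 = 730.

730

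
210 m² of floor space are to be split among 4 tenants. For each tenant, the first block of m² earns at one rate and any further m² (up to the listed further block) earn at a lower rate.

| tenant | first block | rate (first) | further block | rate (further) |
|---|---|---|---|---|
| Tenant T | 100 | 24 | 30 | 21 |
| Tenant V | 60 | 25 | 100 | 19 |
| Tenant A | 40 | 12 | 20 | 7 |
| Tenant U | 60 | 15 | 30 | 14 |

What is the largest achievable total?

Rank every tier by rate: Tenant V/first 25 > Tenant T/first 24 > Tenant T/second 21 > Tenant V/second 19 > Tenant U/first 15 > Tenant U/second 14 > Tenant A/first 12 > Tenant A/second 7.
Fill Tenant V first block (60 at 25) → 150 left.
Fill Tenant T first block (100 at 24) → 50 left.
Fill Tenant T second block (30 at 21) → 20 left.
Tenant V second at 19: only 20 left, fill 20.
Total = 25×60 + 24×100 + 21×30 + 19×20 = 4910.

4910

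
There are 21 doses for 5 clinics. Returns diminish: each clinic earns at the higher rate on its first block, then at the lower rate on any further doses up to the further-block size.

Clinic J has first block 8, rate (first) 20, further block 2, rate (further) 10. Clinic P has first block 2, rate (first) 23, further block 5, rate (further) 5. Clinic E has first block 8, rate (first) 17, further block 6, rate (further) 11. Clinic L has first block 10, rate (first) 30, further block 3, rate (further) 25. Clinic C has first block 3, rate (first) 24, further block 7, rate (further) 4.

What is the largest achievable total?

Rank every tier by rate: Clinic L/T1 30 > Clinic L/T2 25 > Clinic C/T1 24 > Clinic P/T1 23 > Clinic J/T1 20 > Clinic E/T1 17 > Clinic E/T2 11 > Clinic J/T2 10 > Clinic P/T2 5 > Clinic C/T2 4.
Clinic L T1 at 30: fill all 10 → 11 left.
Fill Clinic L T2 block (3 at 25) → 8 left.
Clinic C/T1 (24): +3 → 5 left.
Clinic P/T1 (23): +2 → 3 left.
3 remain; put them into Clinic J T1 at 20.
Total = 30×10 + 25×3 + 24×3 + 23×2 + 20×3 = 553.

553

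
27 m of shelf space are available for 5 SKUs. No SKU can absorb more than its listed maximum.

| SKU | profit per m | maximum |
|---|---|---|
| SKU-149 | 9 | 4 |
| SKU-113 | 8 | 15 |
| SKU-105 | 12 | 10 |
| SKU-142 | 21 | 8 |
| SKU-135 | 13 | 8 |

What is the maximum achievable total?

401

Rank by profit per m: SKU-142 21 > SKU-135 13 > SKU-105 12 > SKU-149 9 > SKU-113 8.
SKU-142: +8 to 8 (cap) — 19 left.
Give SKU-135 8 to hit its cap of 8 — 11 left.
Give SKU-105 10 to hit its cap of 10 — 1 left.
Only 1 left; SKU-149 takes them to reach 1.
Total = 9×1 + 12×10 + 21×8 + 13×8 = 401.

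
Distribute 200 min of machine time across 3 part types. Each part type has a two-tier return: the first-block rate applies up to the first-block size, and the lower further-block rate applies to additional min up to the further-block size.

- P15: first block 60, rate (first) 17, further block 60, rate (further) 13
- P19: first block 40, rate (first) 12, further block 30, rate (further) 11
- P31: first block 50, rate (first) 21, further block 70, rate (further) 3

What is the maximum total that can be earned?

Rank every tier by rate: P31/T1 21 > P15/T1 17 > P15/T2 13 > P19/T1 12 > P19/T2 11 > P31/T2 3.
Fill P31 T1 block (50 at 21) ; 150 left.
Fill P15 T1 block (60 at 17) ; 90 left.
Fill P15 T2 block (60 at 13) ; 30 left.
30 remain; put them into P19 T1 at 12.
Total = 21×50 + 17×60 + 13×60 + 12×30 = 3210.

3210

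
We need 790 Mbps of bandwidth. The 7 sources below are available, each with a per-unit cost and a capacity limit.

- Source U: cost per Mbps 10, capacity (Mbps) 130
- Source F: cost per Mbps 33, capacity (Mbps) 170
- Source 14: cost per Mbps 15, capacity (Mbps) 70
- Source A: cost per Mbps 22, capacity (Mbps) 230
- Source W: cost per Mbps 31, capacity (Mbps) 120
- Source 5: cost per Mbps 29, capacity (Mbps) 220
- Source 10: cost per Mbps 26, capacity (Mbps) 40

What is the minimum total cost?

17930

Use sources in increasing cost order.
Source U at 10: take all 130 Mbps — 660 still needed.
Source 14 at 15: take all 70 Mbps — 590 still needed.
Take 230 from Source A at 22 — need 360 more.
Take 40 from Source 10 at 26 — need 320 more.
Source 5 (29): use full 220 — 100 Mbps to go.
Source W at 31: take 100 of its 120 — requirement met.
Source F: unused.
Cost = 130×10 + 70×15 + 230×22 + 40×26 + 220×29 + 100×31 = 17930.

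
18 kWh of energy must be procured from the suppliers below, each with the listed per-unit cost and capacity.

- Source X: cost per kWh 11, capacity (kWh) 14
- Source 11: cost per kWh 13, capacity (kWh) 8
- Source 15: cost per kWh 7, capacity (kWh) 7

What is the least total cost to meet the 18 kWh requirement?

170

Use suppliers in increasing cost order.
Source 15 (7): use full 7 → 11 kWh to go.
Take 11 from Source X at 11 to finish.
Source 11: unused.
Cost = 7×7 + 11×11 = 170.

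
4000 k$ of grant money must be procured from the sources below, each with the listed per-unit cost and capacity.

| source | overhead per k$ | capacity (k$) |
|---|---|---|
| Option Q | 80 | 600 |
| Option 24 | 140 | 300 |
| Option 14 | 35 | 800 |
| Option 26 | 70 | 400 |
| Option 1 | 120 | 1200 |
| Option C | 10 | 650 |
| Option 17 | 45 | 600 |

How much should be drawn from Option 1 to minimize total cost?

950

Cheapest first:
Option C at 10: take all 650 k$ → 3350 still needed.
Option 14 at 35: take all 800 k$ → 2550 still needed.
Option 17 at 45: take all 600 k$ → 1950 still needed.
Take 400 from Option 26 at 70 → need 1550 more.
Take 600 from Option Q at 80 → need 950 more.
Take 950 from Option 1 at 120 to finish.
Option 24: unused.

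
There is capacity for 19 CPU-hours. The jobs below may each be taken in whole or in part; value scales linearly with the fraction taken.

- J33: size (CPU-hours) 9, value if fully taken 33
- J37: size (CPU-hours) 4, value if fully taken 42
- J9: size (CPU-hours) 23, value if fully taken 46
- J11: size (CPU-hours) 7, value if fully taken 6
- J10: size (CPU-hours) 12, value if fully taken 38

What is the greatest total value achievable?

94

Best value per unit of size first: J37 42/4≈10.5, J33 33/9≈3.67, J10 38/12≈3.17, J9 46/23≈2, J11 6/7≈0.857.
All 4 CPU-hours of J37 fit (value 42) → 15 remain.
Take all of J33 (9 CPU-hours, value 33) → 6 CPU-hours left.
Fill the last 6 CPU-hours with part of J10: 6/12 of it earns 19.
Total value = 94.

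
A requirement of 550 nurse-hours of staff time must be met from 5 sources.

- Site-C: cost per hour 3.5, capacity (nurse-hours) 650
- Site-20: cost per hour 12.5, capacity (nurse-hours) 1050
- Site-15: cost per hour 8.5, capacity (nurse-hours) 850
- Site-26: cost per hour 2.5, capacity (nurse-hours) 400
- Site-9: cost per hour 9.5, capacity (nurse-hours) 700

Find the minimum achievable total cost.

1525

Fill from the cheapest source first.
Site-26 at 2.5: take all 400 nurse-hours — 150 still needed.
Site-C at 3.5: take 150 of its 650 — requirement met.
Site-15, Site-9, Site-20: unused.
Cost = 400×2.5 + 150×3.5 = 1525.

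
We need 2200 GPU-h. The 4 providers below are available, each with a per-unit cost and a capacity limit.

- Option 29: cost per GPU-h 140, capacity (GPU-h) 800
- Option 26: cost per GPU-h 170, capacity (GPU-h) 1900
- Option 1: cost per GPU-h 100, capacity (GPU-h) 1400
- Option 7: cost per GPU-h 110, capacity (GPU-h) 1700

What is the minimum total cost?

228000

Use providers in increasing cost order.
Take 1400 from Option 1 at 100 — need 800 more.
Option 7 at 110: take 800 of its 1700 — requirement met.
Option 29, Option 26: unused.
Cost = 1400×100 + 800×110 = 228000.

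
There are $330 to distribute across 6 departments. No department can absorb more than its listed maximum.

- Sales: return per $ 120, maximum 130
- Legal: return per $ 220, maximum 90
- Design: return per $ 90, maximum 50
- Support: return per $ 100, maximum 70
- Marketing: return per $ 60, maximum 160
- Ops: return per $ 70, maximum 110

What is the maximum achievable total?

Highest return per $ first: Legal 220 > Sales 120 > Support 100 > Design 90 > Ops 70 > Marketing 60.
Legal: +90 to 90 (cap) → 240 left.
Give Sales 130 to hit its cap of 130 → 110 left.
Support takes 70 to reach its cap of 70 → 40 left.
Only 40 left; Design takes them to reach 40.
Total = 120×130 + 220×90 + 90×40 + 100×70 = 46000.

46000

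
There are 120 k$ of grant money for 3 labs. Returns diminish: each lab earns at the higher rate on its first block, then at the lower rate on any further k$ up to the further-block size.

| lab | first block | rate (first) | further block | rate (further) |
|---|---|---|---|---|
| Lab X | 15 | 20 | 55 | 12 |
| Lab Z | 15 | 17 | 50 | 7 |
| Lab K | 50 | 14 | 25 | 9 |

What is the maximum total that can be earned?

1735

Order all 6 blocks by rate: Lab X/tier1 20 > Lab Z/tier1 17 > Lab K/tier1 14 > Lab X/tier2 12 > Lab K/tier2 9 > Lab Z/tier2 7.
Fill Lab X tier1 block (15 at 20) — 105 left.
Lab Z tier1 at 17: fill all 15 — 90 left.
Fill Lab K tier1 block (50 at 14) — 40 left.
Lab X tier2 at 12: only 40 left, fill 40.
Total = 20×15 + 17×15 + 14×50 + 12×40 = 1735.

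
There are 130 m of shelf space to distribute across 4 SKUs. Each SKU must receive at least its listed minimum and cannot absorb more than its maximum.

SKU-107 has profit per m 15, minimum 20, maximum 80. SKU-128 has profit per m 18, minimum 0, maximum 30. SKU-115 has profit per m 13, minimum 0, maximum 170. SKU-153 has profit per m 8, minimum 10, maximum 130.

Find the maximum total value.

1950

Meeting every minimum uses 20+0+0+10 = 30 m, leaving 100.
Highest profit per m first: SKU-128 18 > SKU-107 15 > SKU-115 13 > SKU-153 8.
SKU-128: +30 to 30 (cap) → 70 left.
Give SKU-107 60 more to hit its cap of 80 → 10 left.
Only 10 left; SKU-115 takes them to reach 10.
Total = 15×80 + 18×30 + 13×10 + 8×10 = 1950.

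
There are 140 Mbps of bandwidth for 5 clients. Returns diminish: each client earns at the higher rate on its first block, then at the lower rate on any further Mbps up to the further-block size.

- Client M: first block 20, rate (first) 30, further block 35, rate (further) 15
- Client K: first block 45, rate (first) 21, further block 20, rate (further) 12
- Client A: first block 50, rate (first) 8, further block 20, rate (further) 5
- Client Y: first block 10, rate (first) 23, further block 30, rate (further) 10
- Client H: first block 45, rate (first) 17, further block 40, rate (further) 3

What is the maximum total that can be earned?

Rank every tier by rate: Client M/T1 30 > Client Y/T1 23 > Client K/T1 21 > Client H/T1 17 > Client M/T2 15 > Client K/T2 12 > Client Y/T2 10 > Client A/T1 8 > Client A/T2 5 > Client H/T2 3.
Fill Client M T1 block (20 at 30) → 120 left.
Fill Client Y T1 block (10 at 23) → 110 left.
Client K/T1 (21): +45 → 65 left.
Fill Client H T1 block (45 at 17) → 20 left.
Client M/T2: +20 of 35 at 15; pool empty.
Total = 30×20 + 23×10 + 21×45 + 17×45 + 15×20 = 2840.

2840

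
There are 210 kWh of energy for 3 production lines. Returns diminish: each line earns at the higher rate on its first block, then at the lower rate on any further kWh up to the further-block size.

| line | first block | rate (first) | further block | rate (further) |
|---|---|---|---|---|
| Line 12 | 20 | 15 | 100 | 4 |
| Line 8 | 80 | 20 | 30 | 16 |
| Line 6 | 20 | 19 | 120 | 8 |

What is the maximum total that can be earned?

3240

Rank every tier by rate: Line 8/first 20 > Line 6/first 19 > Line 8/second 16 > Line 12/first 15 > Line 6/second 8 > Line 12/second 4.
Line 8/first (20): +80 → 130 left.
Fill Line 6 first block (20 at 19) → 110 left.
Fill Line 8 second block (30 at 16) → 80 left.
Line 12 first at 15: fill all 20 → 60 left.
Line 6/second: +60 of 120 at 8; pool empty.
Total = 20×80 + 19×20 + 16×30 + 15×20 + 8×60 = 3240.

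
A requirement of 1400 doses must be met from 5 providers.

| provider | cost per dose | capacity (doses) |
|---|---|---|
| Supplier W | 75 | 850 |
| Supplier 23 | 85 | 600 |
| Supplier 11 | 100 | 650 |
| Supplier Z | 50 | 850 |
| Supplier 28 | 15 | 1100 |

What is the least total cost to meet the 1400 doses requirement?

Fill from the cheapest provider first.
Supplier 28 at 15: take all 1100 doses — 300 still needed.
Supplier Z at 50: take 300 of its 850 — requirement met.
Supplier W, Supplier 23, Supplier 11: unused.
Cost = 1100×15 + 300×50 = 31500.

31500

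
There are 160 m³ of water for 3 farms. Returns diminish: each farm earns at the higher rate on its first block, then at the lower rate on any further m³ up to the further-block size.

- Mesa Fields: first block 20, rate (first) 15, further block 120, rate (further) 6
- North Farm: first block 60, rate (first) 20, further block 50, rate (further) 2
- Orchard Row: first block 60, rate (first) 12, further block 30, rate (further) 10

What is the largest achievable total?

2420

Rank every tier by rate: North Farm/first 20 > Mesa Fields/first 15 > Orchard Row/first 12 > Orchard Row/second 10 > Mesa Fields/second 6 > North Farm/second 2.
North Farm/first (20): +60 ; 100 left.
Mesa Fields first at 15: fill all 20 ; 80 left.
Fill Orchard Row first block (60 at 12) ; 20 left.
Orchard Row second at 10: only 20 left, fill 20.
Total = 20×60 + 15×20 + 12×60 + 10×20 = 2420.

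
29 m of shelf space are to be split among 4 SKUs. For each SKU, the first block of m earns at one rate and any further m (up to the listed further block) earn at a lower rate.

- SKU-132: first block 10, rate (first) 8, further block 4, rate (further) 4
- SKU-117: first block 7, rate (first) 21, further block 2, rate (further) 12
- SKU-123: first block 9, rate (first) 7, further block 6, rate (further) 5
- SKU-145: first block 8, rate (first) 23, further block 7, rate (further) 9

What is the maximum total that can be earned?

458

Treat each block as its own option and order by rate: SKU-145/tier1 23 > SKU-117/tier1 21 > SKU-117/tier2 12 > SKU-145/tier2 9 > SKU-132/tier1 8 > SKU-123/tier1 7 > SKU-123/tier2 5 > SKU-132/tier2 4.
SKU-145/tier1 (23): +8 → 21 left.
Fill SKU-117 tier1 block (7 at 21) → 14 left.
Fill SKU-117 tier2 block (2 at 12) → 12 left.
SKU-145 tier2 at 9: fill all 7 → 5 left.
SKU-132/tier1: +5 of 10 at 8; pool empty.
Total = 23×8 + 21×7 + 12×2 + 9×7 + 8×5 = 458.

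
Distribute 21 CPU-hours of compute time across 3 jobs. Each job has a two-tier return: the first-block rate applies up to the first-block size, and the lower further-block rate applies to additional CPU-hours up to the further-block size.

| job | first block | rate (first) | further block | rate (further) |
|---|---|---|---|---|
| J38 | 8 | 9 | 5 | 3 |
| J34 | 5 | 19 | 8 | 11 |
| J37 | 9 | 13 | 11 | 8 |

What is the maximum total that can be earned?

Order all 6 blocks by rate: J34/tier1 19 > J37/tier1 13 > J34/tier2 11 > J38/tier1 9 > J37/tier2 8 > J38/tier2 3.
J34/tier1 (19): +5 — 16 left.
J37 tier1 at 13: fill all 9 — 7 left.
7 remain; put them into J34 tier2 at 11.
Total = 19×5 + 13×9 + 11×7 = 289.

289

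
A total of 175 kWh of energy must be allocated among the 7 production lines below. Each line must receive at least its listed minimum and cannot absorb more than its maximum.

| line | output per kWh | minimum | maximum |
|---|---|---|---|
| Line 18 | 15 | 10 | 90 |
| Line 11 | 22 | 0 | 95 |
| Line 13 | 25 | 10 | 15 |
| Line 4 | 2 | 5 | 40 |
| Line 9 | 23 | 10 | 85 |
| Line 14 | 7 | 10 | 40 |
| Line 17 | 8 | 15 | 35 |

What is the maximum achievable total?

3450

Meeting every minimum uses 10+0+10+5+10+10+15 = 60 kWh, leaving 115.
Rank by output per kWh: Line 13 25 > Line 9 23 > Line 11 22 > Line 18 15 > Line 17 8 > Line 14 7 > Line 4 2.
Give Line 13 5 more to hit its cap of 15 → 110 left.
Line 9 takes 75 more to reach its cap of 85 → 35 left.
Line 11: +35 (room for 95) → 35. Pool exhausted.
Total = 15×10 + 22×35 + 25×15 + 2×5 + 23×85 + 7×10 + 8×15 = 3450.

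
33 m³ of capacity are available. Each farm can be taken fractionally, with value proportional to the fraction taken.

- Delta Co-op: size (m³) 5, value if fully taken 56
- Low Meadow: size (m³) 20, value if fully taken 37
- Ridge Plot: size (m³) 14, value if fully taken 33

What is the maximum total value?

Rank by value-to-size ratio: Delta Co-op 56/5≈11.2, Ridge Plot 33/14≈2.36, Low Meadow 37/20≈1.85.
Take all of Delta Co-op (5 m³, value 56) ; 28 m³ left.
Ridge Plot: take in full, 14 m³ for value 33 ; 14 left.
Fill the last 14 m³ with part of Low Meadow: 14/20 of it earns 25.9.
Total value = 114.9.

114.9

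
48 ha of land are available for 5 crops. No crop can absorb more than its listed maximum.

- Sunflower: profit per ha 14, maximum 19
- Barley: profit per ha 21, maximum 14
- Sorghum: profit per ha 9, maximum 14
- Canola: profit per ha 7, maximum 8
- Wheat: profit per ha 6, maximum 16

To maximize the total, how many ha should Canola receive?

1

Rank by profit per ha: Barley 21 > Sunflower 14 > Sorghum 9 > Canola 7 > Wheat 6.
Give Barley 14 to hit its cap of 14 ; 34 left.
Give Sunflower 19 to hit its cap of 19 ; 15 left.
Sorghum: +14 to 14 (cap) ; 1 left.
Canola: +1 (room for 8) → 1. Pool exhausted.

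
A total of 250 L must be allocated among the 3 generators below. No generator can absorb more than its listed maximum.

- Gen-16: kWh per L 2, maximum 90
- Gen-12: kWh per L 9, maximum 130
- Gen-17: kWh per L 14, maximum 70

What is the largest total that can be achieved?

Order the generators by kWh per L: Gen-17 14 > Gen-12 9 > Gen-16 2.
Gen-17 takes 70 to reach its cap of 70 → 180 left.
Gen-12: +130 to 130 (cap) → 50 left.
Only 50 left; Gen-16 takes them to reach 50.
Total = 2×50 + 9×130 + 14×70 = 2250.

2250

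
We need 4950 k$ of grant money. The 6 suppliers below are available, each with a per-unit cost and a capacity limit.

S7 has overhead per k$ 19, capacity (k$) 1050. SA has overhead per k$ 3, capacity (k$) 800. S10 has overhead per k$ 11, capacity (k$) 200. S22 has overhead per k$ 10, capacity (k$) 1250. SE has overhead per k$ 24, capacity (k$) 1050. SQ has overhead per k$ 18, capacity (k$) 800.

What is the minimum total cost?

Cheapest first:
SA (3): use full 800 → 4150 k$ to go.
Take 1250 from S22 at 10 → need 2900 more.
Take 200 from S10 at 11 → need 2700 more.
SQ (18): use full 800 → 1900 k$ to go.
S7 (19): use full 1050 → 850 k$ to go.
SE (24): take the remaining 850 → done.
Cost = 800×3 + 1250×10 + 200×11 + 800×18 + 1050×19 + 850×24 = 71850.

71850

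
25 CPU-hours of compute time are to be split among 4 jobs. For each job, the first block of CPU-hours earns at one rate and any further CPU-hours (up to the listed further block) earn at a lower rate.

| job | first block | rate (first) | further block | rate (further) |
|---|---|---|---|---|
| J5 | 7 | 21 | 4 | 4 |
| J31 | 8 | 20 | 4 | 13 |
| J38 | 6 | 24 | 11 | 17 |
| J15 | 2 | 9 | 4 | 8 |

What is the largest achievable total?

519

Treat each block as its own option and order by rate: J38/first 24 > J5/first 21 > J31/first 20 > J38/second 17 > J31/second 13 > J15/first 9 > J15/second 8 > J5/second 4.
J38 first at 24: fill all 6 → 19 left.
J5/first (21): +7 → 12 left.
J31/first (20): +8 → 4 left.
J38/second: +4 of 11 at 17; pool empty.
Total = 24×6 + 21×7 + 20×8 + 17×4 = 519.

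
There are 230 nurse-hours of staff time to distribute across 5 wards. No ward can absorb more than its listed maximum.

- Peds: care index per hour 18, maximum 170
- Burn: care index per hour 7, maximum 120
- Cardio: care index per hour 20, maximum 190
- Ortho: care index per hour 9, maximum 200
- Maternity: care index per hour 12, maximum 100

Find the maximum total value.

Rank by care index per hour: Cardio 20 > Peds 18 > Maternity 12 > Ortho 9 > Burn 7.
Cardio: +190 to 190 (cap) ; 40 left.
Only 40 left; Peds takes them to reach 40.
Total = 18×40 + 20×190 = 4520.

4520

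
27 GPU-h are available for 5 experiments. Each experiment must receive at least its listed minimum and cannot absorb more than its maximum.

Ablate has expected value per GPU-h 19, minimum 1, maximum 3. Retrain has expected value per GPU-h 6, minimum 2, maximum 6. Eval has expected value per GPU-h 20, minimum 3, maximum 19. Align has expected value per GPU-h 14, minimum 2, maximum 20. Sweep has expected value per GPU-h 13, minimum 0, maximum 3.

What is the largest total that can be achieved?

491

Meeting every minimum uses 1+2+3+2+0 = 8 GPU-h, leaving 19.
Order the experiments by expected value per GPU-h: Eval 20 > Ablate 19 > Align 14 > Sweep 13 > Retrain 6.
Eval takes 16 more to reach its cap of 19 ; 3 left.
Ablate takes 2 more to reach its cap of 3 ; 1 left.
Only 1 left; Align takes them to reach 3.
Total = 19×3 + 6×2 + 20×19 + 14×3 = 491.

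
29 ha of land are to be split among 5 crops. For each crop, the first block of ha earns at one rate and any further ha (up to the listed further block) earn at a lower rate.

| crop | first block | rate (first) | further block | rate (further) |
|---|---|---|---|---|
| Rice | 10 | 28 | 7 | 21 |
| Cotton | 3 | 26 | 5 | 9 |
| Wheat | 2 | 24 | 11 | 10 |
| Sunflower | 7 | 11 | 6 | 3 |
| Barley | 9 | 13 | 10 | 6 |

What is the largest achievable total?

644

Order all 10 blocks by rate: Rice/first 28 > Cotton/first 26 > Wheat/first 24 > Rice/second 21 > Barley/first 13 > Sunflower/first 11 > Wheat/second 10 > Cotton/second 9 > Barley/second 6 > Sunflower/second 3.
Rice first at 28: fill all 10 ; 19 left.
Cotton first at 26: fill all 3 ; 16 left.
Fill Wheat first block (2 at 24) ; 14 left.
Rice second at 21: fill all 7 ; 7 left.
7 remain; put them into Barley first at 13.
Total = 28×10 + 26×3 + 24×2 + 21×7 + 13×7 = 644.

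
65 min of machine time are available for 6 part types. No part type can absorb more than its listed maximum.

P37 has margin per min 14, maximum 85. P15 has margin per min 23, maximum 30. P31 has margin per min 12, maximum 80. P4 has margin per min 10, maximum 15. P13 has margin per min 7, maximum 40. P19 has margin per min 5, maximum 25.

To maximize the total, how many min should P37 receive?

Highest margin per min first: P15 23 > P37 14 > P31 12 > P4 10 > P13 7 > P19 5.
P15: +30 to 30 (cap) → 35 left.
Only 35 left; P37 takes them to reach 35.

35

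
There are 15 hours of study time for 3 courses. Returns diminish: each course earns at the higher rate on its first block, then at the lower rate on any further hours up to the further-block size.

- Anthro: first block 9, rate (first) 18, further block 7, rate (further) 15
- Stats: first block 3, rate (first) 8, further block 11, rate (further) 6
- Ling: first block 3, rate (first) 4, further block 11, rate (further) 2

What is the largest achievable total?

252

Treat each block as its own option and order by rate: Anthro/first 18 > Anthro/second 15 > Stats/first 8 > Stats/second 6 > Ling/first 4 > Ling/second 2.
Fill Anthro first block (9 at 18) ; 6 left.
Anthro/second: +6 of 7 at 15; pool empty.
Total = 18×9 + 15×6 = 252.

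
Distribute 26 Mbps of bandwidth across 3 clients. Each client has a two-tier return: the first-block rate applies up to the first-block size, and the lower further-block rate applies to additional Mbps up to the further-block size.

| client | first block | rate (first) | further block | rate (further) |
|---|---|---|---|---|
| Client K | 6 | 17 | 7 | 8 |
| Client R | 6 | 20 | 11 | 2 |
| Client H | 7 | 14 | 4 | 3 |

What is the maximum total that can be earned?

376

Rank every tier by rate: Client R/T1 20 > Client K/T1 17 > Client H/T1 14 > Client K/T2 8 > Client H/T2 3 > Client R/T2 2.
Fill Client R T1 block (6 at 20) → 20 left.
Fill Client K T1 block (6 at 17) → 14 left.
Client H/T1 (14): +7 → 7 left.
Client K/T2 (8): +7 → 0 left.
Total = 20×6 + 17×6 + 14×7 + 8×7 = 376.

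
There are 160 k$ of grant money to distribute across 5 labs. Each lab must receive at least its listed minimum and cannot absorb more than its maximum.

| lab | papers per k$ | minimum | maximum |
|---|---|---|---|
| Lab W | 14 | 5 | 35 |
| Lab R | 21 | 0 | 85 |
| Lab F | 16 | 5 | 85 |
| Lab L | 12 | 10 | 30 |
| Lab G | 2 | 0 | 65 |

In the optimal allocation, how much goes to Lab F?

Meeting every minimum uses 5+0+5+10+0 = 20 k$, leaving 140.
Highest papers per k$ first: Lab R 21 > Lab F 16 > Lab W 14 > Lab L 12 > Lab G 2.
Give Lab R 85 more to hit its cap of 85 → 55 left.
Lab F has room for 80 more but only 55 remain, so it gets 60.

60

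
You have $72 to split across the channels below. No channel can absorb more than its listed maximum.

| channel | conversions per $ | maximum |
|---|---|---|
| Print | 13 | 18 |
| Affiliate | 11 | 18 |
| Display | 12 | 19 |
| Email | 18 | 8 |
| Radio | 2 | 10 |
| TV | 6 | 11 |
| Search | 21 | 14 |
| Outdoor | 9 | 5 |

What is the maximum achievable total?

1043

Order the channels by conversions per $: Search 21 > Email 18 > Print 13 > Display 12 > Affiliate 11 > Outdoor 9 > TV 6 > Radio 2.
Give Search 14 to hit its cap of 14 ; 58 left.
Email: +8 to 8 (cap) ; 50 left.
Give Print 18 to hit its cap of 18 ; 32 left.
Display: +19 to 19 (cap) ; 13 left.
Only 13 left; Affiliate takes them to reach 13.
Total = 13×18 + 11×13 + 12×19 + 18×8 + 21×14 = 1043.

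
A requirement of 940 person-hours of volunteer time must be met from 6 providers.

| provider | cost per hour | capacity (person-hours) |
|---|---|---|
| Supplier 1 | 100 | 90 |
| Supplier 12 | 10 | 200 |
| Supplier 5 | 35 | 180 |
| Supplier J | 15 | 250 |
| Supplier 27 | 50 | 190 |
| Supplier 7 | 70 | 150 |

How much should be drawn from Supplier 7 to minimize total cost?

Use providers in increasing cost order.
Supplier 12 (10): use full 200 → 740 person-hours to go.
Supplier J (15): use full 250 → 490 person-hours to go.
Supplier 5 at 35: take all 180 person-hours → 310 still needed.
Take 190 from Supplier 27 at 50 → need 120 more.
Take 120 from Supplier 7 at 70 to finish.
Supplier 1: unused.

120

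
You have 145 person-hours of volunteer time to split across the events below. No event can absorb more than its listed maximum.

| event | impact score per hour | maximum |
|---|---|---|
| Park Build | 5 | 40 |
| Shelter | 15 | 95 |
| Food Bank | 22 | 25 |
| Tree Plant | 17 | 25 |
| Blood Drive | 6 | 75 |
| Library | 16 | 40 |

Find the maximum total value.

2440

Rank by impact score per hour: Food Bank 22 > Tree Plant 17 > Library 16 > Shelter 15 > Blood Drive 6 > Park Build 5.
Give Food Bank 25 to hit its cap of 25 → 120 left.
Give Tree Plant 25 to hit its cap of 25 → 95 left.
Give Library 40 to hit its cap of 40 → 55 left.
Shelter: +55 (room for 95) → 55. Pool exhausted.
Total = 15×55 + 22×25 + 17×25 + 16×40 = 2440.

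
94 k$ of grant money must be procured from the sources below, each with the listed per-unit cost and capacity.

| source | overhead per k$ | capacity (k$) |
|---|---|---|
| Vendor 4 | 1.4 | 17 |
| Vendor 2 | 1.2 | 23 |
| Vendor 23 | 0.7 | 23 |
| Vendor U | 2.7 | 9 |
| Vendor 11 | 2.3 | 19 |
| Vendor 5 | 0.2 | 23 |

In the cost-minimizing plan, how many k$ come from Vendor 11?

Use sources in increasing cost order.
Vendor 5 (0.2): use full 23 — 71 k$ to go.
Vendor 23 (0.7): use full 23 — 48 k$ to go.
Vendor 2 (1.2): use full 23 — 25 k$ to go.
Take 17 from Vendor 4 at 1.4 — need 8 more.
Vendor 11 at 2.3: take 8 of its 19 — requirement met.
Vendor U: unused.

8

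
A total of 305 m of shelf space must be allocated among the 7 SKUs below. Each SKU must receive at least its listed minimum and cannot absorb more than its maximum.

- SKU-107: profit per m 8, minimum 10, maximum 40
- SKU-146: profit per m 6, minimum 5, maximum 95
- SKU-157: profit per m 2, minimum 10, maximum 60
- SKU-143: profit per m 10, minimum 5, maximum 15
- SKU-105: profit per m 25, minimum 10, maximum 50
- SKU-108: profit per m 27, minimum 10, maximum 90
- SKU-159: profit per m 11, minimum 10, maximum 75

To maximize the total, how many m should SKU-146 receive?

Meeting every minimum uses 10+5+10+5+10+10+10 = 60 m, leaving 245.
Order the SKUs by profit per m: SKU-108 27 > SKU-105 25 > SKU-159 11 > SKU-143 10 > SKU-107 8 > SKU-146 6 > SKU-157 2.
SKU-108 takes 80 more to reach its cap of 90 ; 165 left.
Give SKU-105 40 more to hit its cap of 50 ; 125 left.
Give SKU-159 65 more to hit its cap of 75 ; 60 left.
Give SKU-143 10 more to hit its cap of 15 ; 50 left.
SKU-107 takes 30 more to reach its cap of 40 ; 20 left.
Only 20 left; SKU-146 takes them to reach 25.

25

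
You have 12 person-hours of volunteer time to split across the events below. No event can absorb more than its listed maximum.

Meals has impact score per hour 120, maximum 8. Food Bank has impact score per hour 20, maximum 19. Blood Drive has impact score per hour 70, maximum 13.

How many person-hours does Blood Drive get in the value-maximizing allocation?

Rank by impact score per hour: Meals 120 > Blood Drive 70 > Food Bank 20.
Meals: +8 to 8 (cap) — 4 left.
Blood Drive has room for 13 but only 4 remain, so it gets 4.

4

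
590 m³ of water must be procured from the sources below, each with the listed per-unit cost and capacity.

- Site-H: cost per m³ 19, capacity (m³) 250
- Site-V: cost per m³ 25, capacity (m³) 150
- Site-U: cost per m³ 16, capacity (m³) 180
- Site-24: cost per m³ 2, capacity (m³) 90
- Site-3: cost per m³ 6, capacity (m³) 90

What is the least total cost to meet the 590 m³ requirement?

Fill from the cheapest source first.
Site-24 (2): use full 90 ; 500 m³ to go.
Site-3 at 6: take all 90 m³ ; 410 still needed.
Site-U (16): use full 180 ; 230 m³ to go.
Site-H (19): take the remaining 230 ; done.
Site-V: unused.
Cost = 90×2 + 90×6 + 180×16 + 230×19 = 7970.

7970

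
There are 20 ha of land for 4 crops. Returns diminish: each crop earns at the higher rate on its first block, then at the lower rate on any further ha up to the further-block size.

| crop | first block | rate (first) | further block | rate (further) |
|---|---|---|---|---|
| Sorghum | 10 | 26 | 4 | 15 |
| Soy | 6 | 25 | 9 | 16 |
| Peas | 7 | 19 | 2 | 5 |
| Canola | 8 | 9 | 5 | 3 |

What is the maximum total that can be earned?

Order all 8 blocks by rate: Sorghum/T1 26 > Soy/T1 25 > Peas/T1 19 > Soy/T2 16 > Sorghum/T2 15 > Canola/T1 9 > Peas/T2 5 > Canola/T2 3.
Sorghum T1 at 26: fill all 10 → 10 left.
Soy/T1 (25): +6 → 4 left.
Peas/T1: +4 of 7 at 19; pool empty.
Total = 26×10 + 25×6 + 19×4 = 486.

486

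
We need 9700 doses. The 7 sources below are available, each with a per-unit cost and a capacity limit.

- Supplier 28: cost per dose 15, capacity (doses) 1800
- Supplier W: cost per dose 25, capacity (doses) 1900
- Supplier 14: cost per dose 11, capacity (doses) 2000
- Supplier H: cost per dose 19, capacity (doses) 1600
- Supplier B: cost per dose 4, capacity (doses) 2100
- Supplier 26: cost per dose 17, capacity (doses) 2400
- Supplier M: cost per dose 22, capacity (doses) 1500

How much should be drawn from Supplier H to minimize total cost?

Cheapest first:
Supplier B (4): use full 2100 ; 7600 doses to go.
Supplier 14 at 11: take all 2000 doses ; 5600 still needed.
Supplier 28 (15): use full 1800 ; 3800 doses to go.
Supplier 26 at 17: take all 2400 doses ; 1400 still needed.
Supplier H at 19: take 1400 of its 1600 ; requirement met.
Supplier M, Supplier W: unused.

1400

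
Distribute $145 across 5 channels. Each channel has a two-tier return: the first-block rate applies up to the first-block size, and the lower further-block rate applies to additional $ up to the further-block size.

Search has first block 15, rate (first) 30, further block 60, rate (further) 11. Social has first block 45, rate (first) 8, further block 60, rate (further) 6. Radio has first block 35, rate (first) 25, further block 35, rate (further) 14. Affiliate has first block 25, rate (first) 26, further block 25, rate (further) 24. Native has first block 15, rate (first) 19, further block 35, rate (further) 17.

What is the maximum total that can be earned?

Treat each block as its own option and order by rate: Search/first 30 > Affiliate/first 26 > Radio/first 25 > Affiliate/second 24 > Native/first 19 > Native/second 17 > Radio/second 14 > Search/second 11 > Social/first 8 > Social/second 6.
Search/first (30): +15 — 130 left.
Affiliate first at 26: fill all 25 — 105 left.
Fill Radio first block (35 at 25) — 70 left.
Fill Affiliate second block (25 at 24) — 45 left.
Native/first (19): +15 — 30 left.
30 remain; put them into Native second at 17.
Total = 30×15 + 26×25 + 25×35 + 24×25 + 19×15 + 17×30 = 3370.

3370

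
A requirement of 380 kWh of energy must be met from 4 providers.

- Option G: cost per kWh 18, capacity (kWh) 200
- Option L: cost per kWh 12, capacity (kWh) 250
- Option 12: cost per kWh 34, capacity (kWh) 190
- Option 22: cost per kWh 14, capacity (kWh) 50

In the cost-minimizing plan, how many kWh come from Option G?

Use providers in increasing cost order.
Take 250 from Option L at 12 → need 130 more.
Option 22 (14): use full 50 → 80 kWh to go.
Option G (18): take the remaining 80 → done.
Option 12: unused.

80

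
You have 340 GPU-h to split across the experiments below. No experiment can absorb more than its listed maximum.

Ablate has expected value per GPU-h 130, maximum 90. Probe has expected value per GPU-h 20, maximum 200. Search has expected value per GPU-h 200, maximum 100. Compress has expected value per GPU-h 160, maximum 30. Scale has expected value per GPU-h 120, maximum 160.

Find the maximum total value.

Highest expected value per GPU-h first: Search 200 > Compress 160 > Ablate 130 > Scale 120 > Probe 20.
Give Search 100 to hit its cap of 100 ; 240 left.
Give Compress 30 to hit its cap of 30 ; 210 left.
Give Ablate 90 to hit its cap of 90 ; 120 left.
Only 120 left; Scale takes them to reach 120.
Total = 130×90 + 200×100 + 160×30 + 120×120 = 50900.

50900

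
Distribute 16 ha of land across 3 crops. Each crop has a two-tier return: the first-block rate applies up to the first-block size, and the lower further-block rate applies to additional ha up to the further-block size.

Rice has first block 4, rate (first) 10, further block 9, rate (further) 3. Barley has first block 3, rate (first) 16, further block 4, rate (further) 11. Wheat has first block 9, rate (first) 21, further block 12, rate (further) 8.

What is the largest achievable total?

Rank every tier by rate: Wheat/tier1 21 > Barley/tier1 16 > Barley/tier2 11 > Rice/tier1 10 > Wheat/tier2 8 > Rice/tier2 3.
Fill Wheat tier1 block (9 at 21) ; 7 left.
Barley/tier1 (16): +3 ; 4 left.
Fill Barley tier2 block (4 at 11) ; 0 left.
Total = 21×9 + 16×3 + 11×4 = 281.

281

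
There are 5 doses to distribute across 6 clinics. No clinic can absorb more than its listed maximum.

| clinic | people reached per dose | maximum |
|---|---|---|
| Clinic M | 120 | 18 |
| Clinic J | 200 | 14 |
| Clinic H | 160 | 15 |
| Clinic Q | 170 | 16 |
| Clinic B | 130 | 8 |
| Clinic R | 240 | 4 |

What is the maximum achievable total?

Highest people reached per dose first: Clinic R 240 > Clinic J 200 > Clinic Q 170 > Clinic H 160 > Clinic B 130 > Clinic M 120.
Clinic R takes 4 to reach its cap of 4 → 1 left.
Clinic J: +1 (room for 14) → 1. Pool exhausted.
Total = 200×1 + 240×4 = 1160.

1160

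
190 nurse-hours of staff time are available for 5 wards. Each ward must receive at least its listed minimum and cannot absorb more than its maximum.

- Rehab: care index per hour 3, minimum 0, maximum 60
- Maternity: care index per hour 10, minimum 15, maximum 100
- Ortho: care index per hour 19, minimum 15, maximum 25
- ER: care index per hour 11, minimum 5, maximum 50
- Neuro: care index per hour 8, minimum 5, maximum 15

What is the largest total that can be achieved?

Meeting every minimum uses 0+15+15+5+5 = 40 nurse-hours, leaving 150.
Order the wards by care index per hour: Ortho 19 > ER 11 > Maternity 10 > Neuro 8 > Rehab 3.
Give Ortho 10 more to hit its cap of 25 ; 140 left.
ER: +45 to 50 (cap) ; 95 left.
Maternity: +85 to 100 (cap) ; 10 left.
Neuro: +10 to 15 (cap) ; 0 left.
Total = 10×100 + 19×25 + 11×50 + 8×15 = 2145.

2145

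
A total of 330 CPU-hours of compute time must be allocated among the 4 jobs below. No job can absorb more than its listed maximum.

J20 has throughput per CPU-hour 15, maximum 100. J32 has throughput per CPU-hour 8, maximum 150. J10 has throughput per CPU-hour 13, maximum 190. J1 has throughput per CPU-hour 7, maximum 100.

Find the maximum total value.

Order the jobs by throughput per CPU-hour: J20 15 > J10 13 > J32 8 > J1 7.
Give J20 100 to hit its cap of 100 ; 230 left.
J10 takes 190 to reach its cap of 190 ; 40 left.
Only 40 left; J32 takes them to reach 40.
Total = 15×100 + 8×40 + 13×190 = 4290.

4290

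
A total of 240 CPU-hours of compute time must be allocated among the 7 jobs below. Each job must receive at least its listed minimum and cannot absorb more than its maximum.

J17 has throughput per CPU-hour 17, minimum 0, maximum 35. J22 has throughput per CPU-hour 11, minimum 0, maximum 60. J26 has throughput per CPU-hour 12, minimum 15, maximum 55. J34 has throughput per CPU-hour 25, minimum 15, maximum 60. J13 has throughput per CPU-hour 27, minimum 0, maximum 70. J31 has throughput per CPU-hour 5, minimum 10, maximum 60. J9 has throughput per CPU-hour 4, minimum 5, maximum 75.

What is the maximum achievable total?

Meeting every minimum uses 0+0+15+15+0+10+5 = 45 CPU-hours, leaving 195.
Highest throughput per CPU-hour first: J13 27 > J34 25 > J17 17 > J26 12 > J22 11 > J31 5 > J9 4.
J13 takes 70 more to reach its cap of 70 ; 125 left.
J34: +45 to 60 (cap) ; 80 left.
Give J17 35 more to hit its cap of 35 ; 45 left.
J26 takes 40 more to reach its cap of 55 ; 5 left.
J22: +5 (room for 60) → 5. Pool exhausted.
Total = 17×35 + 11×5 + 12×55 + 25×60 + 27×70 + 5×10 + 4×5 = 4770.

4770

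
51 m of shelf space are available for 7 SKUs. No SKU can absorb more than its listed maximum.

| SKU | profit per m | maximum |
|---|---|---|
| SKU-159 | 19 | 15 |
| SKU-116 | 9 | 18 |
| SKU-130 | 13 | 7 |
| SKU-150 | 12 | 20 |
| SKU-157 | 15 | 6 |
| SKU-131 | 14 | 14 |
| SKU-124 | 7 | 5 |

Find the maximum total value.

770

Order the SKUs by profit per m: SKU-159 19 > SKU-157 15 > SKU-131 14 > SKU-130 13 > SKU-150 12 > SKU-116 9 > SKU-124 7.
SKU-159 takes 15 to reach its cap of 15 → 36 left.
SKU-157 takes 6 to reach its cap of 6 → 30 left.
SKU-131: +14 to 14 (cap) → 16 left.
Give SKU-130 7 to hit its cap of 7 → 9 left.
SKU-150 has room for 20 but only 9 remain, so it gets 9.
Total = 19×15 + 13×7 + 12×9 + 15×6 + 14×14 = 770.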